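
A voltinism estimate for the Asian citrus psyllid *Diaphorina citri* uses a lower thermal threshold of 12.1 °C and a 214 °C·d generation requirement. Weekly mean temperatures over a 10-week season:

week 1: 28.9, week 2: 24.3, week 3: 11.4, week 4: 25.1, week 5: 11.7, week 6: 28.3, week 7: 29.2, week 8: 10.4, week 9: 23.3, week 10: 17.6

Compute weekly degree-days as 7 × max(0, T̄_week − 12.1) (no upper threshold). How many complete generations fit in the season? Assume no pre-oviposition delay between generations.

3 generations

Weekly DD (7 × max(0, T̄ − 12.1)): 117.6, 85.4, 0.0, 91.0, 0.0, 113.4, 119.7, 0.0, 78.4, 38.5.
Season total = 644.0 DD.
Complete generations = ⌊644.0 / 214⌋ = 3.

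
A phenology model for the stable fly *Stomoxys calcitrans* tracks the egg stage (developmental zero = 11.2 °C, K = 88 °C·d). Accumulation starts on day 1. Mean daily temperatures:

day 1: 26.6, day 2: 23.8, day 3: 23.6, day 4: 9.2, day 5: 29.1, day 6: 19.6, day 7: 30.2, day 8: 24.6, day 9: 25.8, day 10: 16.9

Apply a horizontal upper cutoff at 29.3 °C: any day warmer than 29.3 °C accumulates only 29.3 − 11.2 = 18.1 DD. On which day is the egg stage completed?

day 8

Daily DD above 11.2 °C (capped at 18.1): 15.4, 12.6, 12.4, 0.0, 17.9, 8.4, 18.1, 13.4, 14.6, 5.7.
Cumulative: 15.4, 28.0, 40.4, 40.4, 58.3, 66.7, 84.8, 98.2, 112.8, 118.5.
The total first reaches 88 DD on day 8.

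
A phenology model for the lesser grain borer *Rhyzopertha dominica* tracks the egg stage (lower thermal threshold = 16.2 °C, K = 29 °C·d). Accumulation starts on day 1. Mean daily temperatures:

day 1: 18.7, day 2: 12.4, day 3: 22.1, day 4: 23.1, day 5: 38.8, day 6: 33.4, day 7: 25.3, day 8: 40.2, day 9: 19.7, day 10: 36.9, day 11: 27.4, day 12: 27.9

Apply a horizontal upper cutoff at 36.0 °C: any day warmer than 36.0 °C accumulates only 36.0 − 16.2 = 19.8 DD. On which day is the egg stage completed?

day 5

Daily DD above 16.2 °C (capped at 19.8): 2.5, 0.0, 5.9, 6.9, 19.8, 17.2, 9.1, 19.8, 3.5, 19.8, 11.2, 11.7.
Cumulative: 2.5, 2.5, 8.4, 15.3, 35.1, 52.3, 61.4, 81.2, 84.7, 104.5, 115.7, 127.4.
The total first reaches 29 DD on day 5.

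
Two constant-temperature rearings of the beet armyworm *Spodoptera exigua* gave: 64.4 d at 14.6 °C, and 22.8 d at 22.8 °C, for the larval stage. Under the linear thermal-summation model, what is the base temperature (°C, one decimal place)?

Equal thermal constants: D₁(T₁ − T_b) = D₂(T₂ − T_b).
64.4·(14.6 − T_b) = 22.8·(22.8 − T_b)
T_b = (64.4·14.6 − 22.8·22.8) / (64.4 − 22.8) = 420.40 / 41.6 = 10.106 °C ≈ 10.1 °C.

10.1 °C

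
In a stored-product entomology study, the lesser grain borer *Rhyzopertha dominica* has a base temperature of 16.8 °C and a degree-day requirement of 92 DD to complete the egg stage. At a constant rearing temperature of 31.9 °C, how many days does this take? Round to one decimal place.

6.1 days

Daily accumulation = 31.9 − 16.8 = 15.1 DD/day.
Duration = 92 / 15.1 = 6.093 ≈ 6.1 days.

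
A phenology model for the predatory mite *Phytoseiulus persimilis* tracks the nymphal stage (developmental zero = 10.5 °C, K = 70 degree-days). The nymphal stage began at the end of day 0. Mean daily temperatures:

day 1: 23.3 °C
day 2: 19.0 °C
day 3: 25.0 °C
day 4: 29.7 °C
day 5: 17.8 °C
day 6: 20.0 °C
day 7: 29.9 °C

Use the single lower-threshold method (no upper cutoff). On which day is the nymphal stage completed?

Daily DD above 10.5 °C: 12.8, 8.5, 14.5, 19.2, 7.3, 9.5, 19.4.
Cumulative: 12.8, 21.3, 35.8, 55.0, 62.3, 71.8, 91.2.
The total first reaches 70 DD on day 6.

day 6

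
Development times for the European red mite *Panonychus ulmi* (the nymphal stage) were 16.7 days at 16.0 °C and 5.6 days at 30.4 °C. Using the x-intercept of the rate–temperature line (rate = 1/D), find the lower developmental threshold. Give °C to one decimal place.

8.7 °C

Under the model K = D·(T − T_b), so D₁·(T₁ − T_b) = D₂·(T₂ − T_b).
16.7·(16.0 − T_b) = 5.6·(30.4 − T_b)
T_b = (16.7·16.0 − 5.6·30.4) / (16.7 − 5.6) = 96.96 / 11.1 = 8.735 °C ≈ 8.7 °C.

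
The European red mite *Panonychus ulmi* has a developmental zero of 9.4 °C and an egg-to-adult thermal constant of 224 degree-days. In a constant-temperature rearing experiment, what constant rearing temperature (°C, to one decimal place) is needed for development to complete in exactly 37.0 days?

15.5 °C

Required daily accumulation = 224 / 37.0 = 6.054 DD/day.
T = T_base + 6.054 = 9.4 + 6.054 = 15.454 ≈ 15.5 °C.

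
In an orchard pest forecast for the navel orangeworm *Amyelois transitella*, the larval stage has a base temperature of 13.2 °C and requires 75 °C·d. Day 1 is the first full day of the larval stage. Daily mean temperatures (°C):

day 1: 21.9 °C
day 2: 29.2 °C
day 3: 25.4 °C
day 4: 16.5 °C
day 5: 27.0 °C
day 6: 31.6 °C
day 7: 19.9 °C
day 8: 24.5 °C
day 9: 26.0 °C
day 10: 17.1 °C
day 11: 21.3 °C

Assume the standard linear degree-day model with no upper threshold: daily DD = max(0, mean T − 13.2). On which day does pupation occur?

day 7

Daily DD above 13.2 °C: 8.7, 16.0, 12.2, 3.3, 13.8, 18.4, 6.7, 11.3, 12.8, 3.9, 8.1.
Cumulative: 8.7, 24.7, 36.9, 40.2, 54.0, 72.4, 79.1, 90.4, 103.2, 107.1, 115.2.
The total first reaches 75 DD on day 7.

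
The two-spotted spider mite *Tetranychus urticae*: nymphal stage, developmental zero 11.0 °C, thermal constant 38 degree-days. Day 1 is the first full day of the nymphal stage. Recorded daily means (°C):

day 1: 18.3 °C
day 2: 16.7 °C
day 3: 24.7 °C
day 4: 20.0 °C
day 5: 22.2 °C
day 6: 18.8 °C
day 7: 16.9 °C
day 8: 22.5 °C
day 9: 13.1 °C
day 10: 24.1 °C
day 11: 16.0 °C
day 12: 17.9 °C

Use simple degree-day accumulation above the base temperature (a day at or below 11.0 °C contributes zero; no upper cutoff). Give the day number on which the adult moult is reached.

day 5

Daily DD above 11.0 °C: 7.3, 5.7, 13.7, 9.0, 11.2, 7.8, 5.9, 11.5, 2.1, 13.1, 5.0, 6.9.
Cumulative: 7.3, 13.0, 26.7, 35.7, 46.9, 54.7, 60.6, 72.1, 74.2, 87.3, 92.3, 99.2.
The total first reaches 38 DD on day 5.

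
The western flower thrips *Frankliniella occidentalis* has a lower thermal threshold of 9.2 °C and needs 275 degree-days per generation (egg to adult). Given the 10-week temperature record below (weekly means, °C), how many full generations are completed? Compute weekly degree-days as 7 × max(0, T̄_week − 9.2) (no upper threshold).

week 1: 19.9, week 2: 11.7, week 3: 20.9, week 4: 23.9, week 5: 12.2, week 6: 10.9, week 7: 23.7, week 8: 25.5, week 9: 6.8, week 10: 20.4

Weekly DD (7 × max(0, T̄ − 9.2)): 74.9, 17.5, 81.9, 102.9, 21.0, 11.9, 101.5, 114.1, 0.0, 78.4.
Season total = 604.1 DD.
Complete generations = ⌊604.1 / 275⌋ = 2.

2 generations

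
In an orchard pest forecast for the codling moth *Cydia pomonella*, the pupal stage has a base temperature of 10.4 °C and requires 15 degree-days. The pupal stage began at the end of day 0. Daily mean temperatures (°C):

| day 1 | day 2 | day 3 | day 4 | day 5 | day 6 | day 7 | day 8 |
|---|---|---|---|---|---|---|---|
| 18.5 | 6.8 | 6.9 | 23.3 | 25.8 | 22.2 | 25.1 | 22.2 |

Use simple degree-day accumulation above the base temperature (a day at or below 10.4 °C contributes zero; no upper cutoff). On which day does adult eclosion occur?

day 4

Daily DD above 10.4 °C: 8.1, 0.0, 0.0, 12.9, 15.4, 11.8, 14.7, 11.8.
Cumulative: 8.1, 8.1, 8.1, 21.0, 36.4, 48.2, 62.9, 74.7.
The total first reaches 15 DD on day 4.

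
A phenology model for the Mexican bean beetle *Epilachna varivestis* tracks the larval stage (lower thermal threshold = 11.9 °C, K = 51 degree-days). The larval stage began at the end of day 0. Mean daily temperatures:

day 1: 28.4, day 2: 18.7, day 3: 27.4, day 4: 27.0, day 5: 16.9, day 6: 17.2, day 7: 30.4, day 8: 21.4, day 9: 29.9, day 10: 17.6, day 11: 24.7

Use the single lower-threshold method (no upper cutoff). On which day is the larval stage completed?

Daily DD above 11.9 °C: 16.5, 6.8, 15.5, 15.1, 5.0, 5.3, 18.5, 9.5, 18.0, 5.7, 12.8.
Cumulative: 16.5, 23.3, 38.8, 53.9, 58.9, 64.2, 82.7, 92.2, 110.2, 115.9, 128.7.
The total first reaches 51 DD on day 4.

day 4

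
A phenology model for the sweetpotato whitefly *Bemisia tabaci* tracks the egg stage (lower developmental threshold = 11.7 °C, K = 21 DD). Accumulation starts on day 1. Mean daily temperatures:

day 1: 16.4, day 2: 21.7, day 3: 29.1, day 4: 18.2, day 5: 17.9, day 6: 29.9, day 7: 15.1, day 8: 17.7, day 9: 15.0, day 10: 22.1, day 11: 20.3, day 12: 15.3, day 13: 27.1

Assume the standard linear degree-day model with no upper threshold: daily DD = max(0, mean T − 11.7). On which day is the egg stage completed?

Daily DD above 11.7 °C: 4.7, 10.0, 17.4, 6.5, 6.2, 18.2, 3.4, 6.0, 3.3, 10.4, 8.6, 3.6, 15.4.
Cumulative: 4.7, 14.7, 32.1, 38.6, 44.8, 63.0, 66.4, 72.4, 75.7, 86.1, 94.7, 98.3, 113.7.
The total first reaches 21 DD on day 3.

day 3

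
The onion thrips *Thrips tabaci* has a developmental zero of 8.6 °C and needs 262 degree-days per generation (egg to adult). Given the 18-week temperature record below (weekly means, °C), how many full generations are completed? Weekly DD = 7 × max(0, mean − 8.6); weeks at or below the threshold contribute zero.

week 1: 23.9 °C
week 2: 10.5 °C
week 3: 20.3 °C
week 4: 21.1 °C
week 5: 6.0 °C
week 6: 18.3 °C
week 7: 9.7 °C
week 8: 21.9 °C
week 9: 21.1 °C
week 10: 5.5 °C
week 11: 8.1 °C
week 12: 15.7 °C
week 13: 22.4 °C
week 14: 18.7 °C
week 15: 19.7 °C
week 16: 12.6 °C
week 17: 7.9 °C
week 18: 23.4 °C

Weekly DD (7 × max(0, T̄ − 8.6)): 107.1, 13.3, 81.9, 87.5, 0.0, 67.9, 7.7, 93.1, 87.5, 0.0, 0.0, 49.7, 96.6, 70.7, 77.7, 28.0, 0.0, 103.6.
Season total = 972.3 DD.
Complete generations = ⌊972.3 / 262⌋ = 3.

3 generations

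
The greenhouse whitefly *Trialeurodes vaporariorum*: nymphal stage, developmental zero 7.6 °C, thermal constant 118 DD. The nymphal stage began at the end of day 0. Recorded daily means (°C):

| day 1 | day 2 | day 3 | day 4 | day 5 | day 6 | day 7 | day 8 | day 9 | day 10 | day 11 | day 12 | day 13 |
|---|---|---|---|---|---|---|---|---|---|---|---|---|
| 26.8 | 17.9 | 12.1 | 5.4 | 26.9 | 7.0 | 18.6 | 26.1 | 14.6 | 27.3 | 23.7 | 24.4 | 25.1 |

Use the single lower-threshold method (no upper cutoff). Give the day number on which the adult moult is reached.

Daily DD above 7.6 °C: 19.2, 10.3, 4.5, 0.0, 19.3, 0.0, 11.0, 18.5, 7.0, 19.7, 16.1, 16.8, 17.5.
Cumulative: 19.2, 29.5, 34.0, 34.0, 53.3, 53.3, 64.3, 82.8, 89.8, 109.5, 125.6, 142.4, 159.9.
The total first reaches 118 DD on day 11.

day 11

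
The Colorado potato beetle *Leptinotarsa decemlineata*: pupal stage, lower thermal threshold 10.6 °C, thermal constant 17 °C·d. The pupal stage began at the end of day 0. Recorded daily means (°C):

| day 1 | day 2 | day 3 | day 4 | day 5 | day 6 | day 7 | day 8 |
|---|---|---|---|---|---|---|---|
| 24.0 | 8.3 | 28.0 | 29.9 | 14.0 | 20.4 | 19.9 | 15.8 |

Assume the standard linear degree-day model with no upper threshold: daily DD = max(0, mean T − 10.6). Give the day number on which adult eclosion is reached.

Daily DD above 10.6 °C: 13.4, 0.0, 17.4, 19.3, 3.4, 9.8, 9.3, 5.2.
Cumulative: 13.4, 13.4, 30.8, 50.1, 53.5, 63.3, 72.6, 77.8.
The total first reaches 17 DD on day 3.

day 3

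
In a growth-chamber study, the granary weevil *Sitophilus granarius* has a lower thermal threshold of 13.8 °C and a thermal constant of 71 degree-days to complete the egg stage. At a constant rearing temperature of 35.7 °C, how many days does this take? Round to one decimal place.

Daily accumulation = 35.7 − 13.8 = 21.9 DD/day.
Duration = 71 / 21.9 = 3.242 ≈ 3.2 days.

3.2 days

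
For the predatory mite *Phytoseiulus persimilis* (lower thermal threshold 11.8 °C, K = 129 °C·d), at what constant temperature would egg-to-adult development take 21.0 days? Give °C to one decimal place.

17.9 °C

Required daily accumulation = 129 / 21.0 = 6.143 DD/day.
T = T_base + 6.143 = 11.8 + 6.143 = 17.943 ≈ 17.9 °C.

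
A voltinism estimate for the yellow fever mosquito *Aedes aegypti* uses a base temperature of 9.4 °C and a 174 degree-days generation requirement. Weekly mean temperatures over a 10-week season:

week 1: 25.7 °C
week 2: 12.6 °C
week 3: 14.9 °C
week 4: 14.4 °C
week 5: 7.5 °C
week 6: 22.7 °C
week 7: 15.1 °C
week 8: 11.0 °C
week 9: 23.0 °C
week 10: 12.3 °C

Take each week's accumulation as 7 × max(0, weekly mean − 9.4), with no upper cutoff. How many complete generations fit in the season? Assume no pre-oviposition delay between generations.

2 generations

Weekly DD (7 × max(0, T̄ − 9.4)): 114.1, 22.4, 38.5, 35.0, 0.0, 93.1, 39.9, 11.2, 95.2, 20.3.
Season total = 469.7 DD.
Complete generations = ⌊469.7 / 174⌋ = 2.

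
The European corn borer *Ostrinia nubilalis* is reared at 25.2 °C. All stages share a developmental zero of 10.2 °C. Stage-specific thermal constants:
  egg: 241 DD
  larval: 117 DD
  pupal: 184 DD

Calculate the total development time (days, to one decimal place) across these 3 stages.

Daily accumulation at 25.2 °C = 25.2 − 10.2 = 15.0 DD/day.
Total K = 241 + 117 + 184 = 542 DD.
Total duration = 542 / 15.0 = 36.133 ≈ 36.1 days.

36.1 days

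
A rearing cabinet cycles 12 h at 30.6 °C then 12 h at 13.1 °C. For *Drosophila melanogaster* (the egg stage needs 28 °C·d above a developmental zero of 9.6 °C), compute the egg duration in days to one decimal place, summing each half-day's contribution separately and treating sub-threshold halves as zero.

Day half: max(0, 30.6 − 9.6) × 0.5 = 21.0 × 0.5 = 10.50 DD.
Night half: max(0, 13.1 − 9.6) × 0.5 = 3.5 × 0.5 = 1.75 DD.
Per 24 h: 12.25 DD/day.
Duration = 28 / 12.25 = 2.286 ≈ 2.3 days.

2.3 days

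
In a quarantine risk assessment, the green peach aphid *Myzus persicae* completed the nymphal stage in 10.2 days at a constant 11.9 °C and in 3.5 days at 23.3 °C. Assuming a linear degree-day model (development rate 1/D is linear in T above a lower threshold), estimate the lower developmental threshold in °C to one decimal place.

Under the model K = D·(T − T_b), so D₁·(T₁ − T_b) = D₂·(T₂ − T_b).
10.2·(11.9 − T_b) = 3.5·(23.3 − T_b)
T_b = (10.2·11.9 − 3.5·23.3) / (10.2 − 3.5) = 39.83 / 6.7 = 5.945 °C ≈ 5.9 °C.

5.9 °C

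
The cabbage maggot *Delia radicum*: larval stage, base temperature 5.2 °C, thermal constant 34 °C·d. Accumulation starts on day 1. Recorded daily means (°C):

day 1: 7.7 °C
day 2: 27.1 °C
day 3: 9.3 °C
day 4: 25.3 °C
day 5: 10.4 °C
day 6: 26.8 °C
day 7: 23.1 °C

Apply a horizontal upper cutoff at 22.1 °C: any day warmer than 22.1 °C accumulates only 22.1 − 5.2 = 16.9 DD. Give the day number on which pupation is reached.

Daily DD above 5.2 °C (capped at 16.9): 2.5, 16.9, 4.1, 16.9, 5.2, 16.9, 16.9.
Cumulative: 2.5, 19.4, 23.5, 40.4, 45.6, 62.5, 79.4.
The total first reaches 34 DD on day 4.

day 4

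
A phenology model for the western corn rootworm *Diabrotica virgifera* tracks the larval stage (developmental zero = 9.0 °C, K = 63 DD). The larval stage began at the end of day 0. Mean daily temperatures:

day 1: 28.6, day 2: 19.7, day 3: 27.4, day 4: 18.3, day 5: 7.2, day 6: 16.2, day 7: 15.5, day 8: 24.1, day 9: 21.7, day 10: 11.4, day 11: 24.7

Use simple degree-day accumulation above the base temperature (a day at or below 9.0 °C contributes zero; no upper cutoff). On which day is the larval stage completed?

day 6

Daily DD above 9.0 °C: 19.6, 10.7, 18.4, 9.3, 0.0, 7.2, 6.5, 15.1, 12.7, 2.4, 15.7.
Cumulative: 19.6, 30.3, 48.7, 58.0, 58.0, 65.2, 71.7, 86.8, 99.5, 101.9, 117.6.
The total first reaches 63 DD on day 6.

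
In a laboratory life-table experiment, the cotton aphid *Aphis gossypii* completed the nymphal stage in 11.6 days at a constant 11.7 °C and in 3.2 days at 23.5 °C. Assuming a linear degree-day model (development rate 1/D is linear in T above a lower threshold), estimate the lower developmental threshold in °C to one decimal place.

7.2 °C

Equal thermal constants: D₁(T₁ − T_b) = D₂(T₂ − T_b).
11.6·(11.7 − T_b) = 3.2·(23.5 − T_b)
T_b = (11.6·11.7 − 3.2·23.5) / (11.6 − 3.2) = 60.52 / 8.4 = 7.205 °C ≈ 7.2 °C.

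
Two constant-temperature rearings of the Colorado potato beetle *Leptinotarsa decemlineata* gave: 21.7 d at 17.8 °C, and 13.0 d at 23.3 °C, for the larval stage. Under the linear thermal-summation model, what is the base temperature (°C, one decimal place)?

9.6 °C

Equal thermal constants: D₁(T₁ − T_b) = D₂(T₂ − T_b).
21.7·(17.8 − T_b) = 13.0·(23.3 − T_b)
T_b = (21.7·17.8 − 13.0·23.3) / (21.7 − 13.0) = 83.36 / 8.7 = 9.582 °C ≈ 9.6 °C.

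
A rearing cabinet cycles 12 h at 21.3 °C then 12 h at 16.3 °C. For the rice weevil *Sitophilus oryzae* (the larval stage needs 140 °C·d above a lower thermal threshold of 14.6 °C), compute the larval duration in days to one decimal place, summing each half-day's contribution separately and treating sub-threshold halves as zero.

33.3 days

Day half: max(0, 21.3 − 14.6) × 0.5 = 6.7 × 0.5 = 3.35 DD.
Night half: max(0, 16.3 − 14.6) × 0.5 = 1.7 × 0.5 = 0.85 DD.
Per 24 h: 4.20 DD/day.
Duration = 140 / 4.20 = 33.333 ≈ 33.3 days.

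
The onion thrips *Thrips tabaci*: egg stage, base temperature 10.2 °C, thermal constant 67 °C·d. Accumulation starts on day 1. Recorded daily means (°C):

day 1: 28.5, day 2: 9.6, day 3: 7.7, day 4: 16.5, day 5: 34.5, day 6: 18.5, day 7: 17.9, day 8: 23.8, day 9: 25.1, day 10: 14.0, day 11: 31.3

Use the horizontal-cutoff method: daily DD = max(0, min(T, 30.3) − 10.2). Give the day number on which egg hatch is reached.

Daily DD above 10.2 °C (capped at 20.1): 18.3, 0.0, 0.0, 6.3, 20.1, 8.3, 7.7, 13.6, 14.9, 3.8, 20.1.
Cumulative: 18.3, 18.3, 18.3, 24.6, 44.7, 53.0, 60.7, 74.3, 89.2, 93.0, 113.1.
The total first reaches 67 DD on day 8.

day 8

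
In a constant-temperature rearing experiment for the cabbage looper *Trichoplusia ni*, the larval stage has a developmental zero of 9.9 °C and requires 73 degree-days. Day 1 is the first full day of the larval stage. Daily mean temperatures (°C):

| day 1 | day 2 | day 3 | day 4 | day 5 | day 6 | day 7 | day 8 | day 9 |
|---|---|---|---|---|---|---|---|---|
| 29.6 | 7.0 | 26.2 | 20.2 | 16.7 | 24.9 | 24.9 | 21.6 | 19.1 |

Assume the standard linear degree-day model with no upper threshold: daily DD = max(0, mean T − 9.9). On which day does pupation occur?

Daily DD above 9.9 °C: 19.7, 0.0, 16.3, 10.3, 6.8, 15.0, 15.0, 11.7, 9.2.
Cumulative: 19.7, 19.7, 36.0, 46.3, 53.1, 68.1, 83.1, 94.8, 104.0.
The total first reaches 73 DD on day 7.

day 7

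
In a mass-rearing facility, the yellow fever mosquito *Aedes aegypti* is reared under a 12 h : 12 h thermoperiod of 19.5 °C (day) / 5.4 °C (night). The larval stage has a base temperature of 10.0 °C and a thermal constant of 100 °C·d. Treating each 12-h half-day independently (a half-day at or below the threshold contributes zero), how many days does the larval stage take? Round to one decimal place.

Day half: max(0, 19.5 − 10.0) × 0.5 = 9.5 × 0.5 = 4.75 DD.
Night half: max(0, 5.4 − 10.0) × 0.5 = 0.0 × 0.5 = 0.00 DD.
Per 24 h: 4.75 DD/day.
Duration = 100 / 4.75 = 21.053 ≈ 21.1 days.

21.1 days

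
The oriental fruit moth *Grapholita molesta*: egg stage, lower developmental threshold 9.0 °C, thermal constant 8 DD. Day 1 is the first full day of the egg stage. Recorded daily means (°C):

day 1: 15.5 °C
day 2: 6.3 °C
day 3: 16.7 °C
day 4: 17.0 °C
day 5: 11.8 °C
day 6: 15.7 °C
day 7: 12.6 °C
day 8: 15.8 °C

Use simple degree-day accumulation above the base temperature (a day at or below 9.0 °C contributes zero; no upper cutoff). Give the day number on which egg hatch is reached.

Daily DD above 9.0 °C: 6.5, 0.0, 7.7, 8.0, 2.8, 6.7, 3.6, 6.8.
Cumulative: 6.5, 6.5, 14.2, 22.2, 25.0, 31.7, 35.3, 42.1.
The total first reaches 8 DD on day 3.

day 3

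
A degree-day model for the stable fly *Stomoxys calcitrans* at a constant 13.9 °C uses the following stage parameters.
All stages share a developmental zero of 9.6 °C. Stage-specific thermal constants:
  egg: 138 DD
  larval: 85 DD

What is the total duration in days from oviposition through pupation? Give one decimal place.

51.9 days

Daily accumulation at 13.9 °C = 13.9 − 9.6 = 4.3 DD/day.
Total K = 138 + 85 = 223 DD.
Total duration = 223 / 4.3 = 51.860 ≈ 51.9 days.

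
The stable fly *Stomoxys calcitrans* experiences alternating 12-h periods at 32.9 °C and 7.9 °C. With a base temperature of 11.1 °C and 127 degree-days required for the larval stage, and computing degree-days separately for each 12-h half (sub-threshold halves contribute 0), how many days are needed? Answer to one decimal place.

Day half: max(0, 32.9 − 11.1) × 0.5 = 21.8 × 0.5 = 10.90 DD.
Night half: max(0, 7.9 − 11.1) × 0.5 = 0.0 × 0.5 = 0.00 DD.
Per 24 h: 10.90 DD/day.
Duration = 127 / 10.90 = 11.651 ≈ 11.7 days.

11.7 days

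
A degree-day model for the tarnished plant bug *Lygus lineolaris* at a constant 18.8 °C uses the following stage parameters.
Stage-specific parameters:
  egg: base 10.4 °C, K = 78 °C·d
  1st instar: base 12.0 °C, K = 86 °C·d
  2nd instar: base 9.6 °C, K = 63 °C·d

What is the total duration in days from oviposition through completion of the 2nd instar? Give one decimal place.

egg: 78 / (18.8 − 10.4) = 78 / 8.4 = 9.286 d.
1st instar: 86 / (18.8 − 12.0) = 86 / 6.8 = 12.647 d.
2nd instar: 63 / (18.8 − 9.6) = 63 / 9.2 = 6.848 d.
Sum = 28.781 ≈ 28.8 days.

28.8 days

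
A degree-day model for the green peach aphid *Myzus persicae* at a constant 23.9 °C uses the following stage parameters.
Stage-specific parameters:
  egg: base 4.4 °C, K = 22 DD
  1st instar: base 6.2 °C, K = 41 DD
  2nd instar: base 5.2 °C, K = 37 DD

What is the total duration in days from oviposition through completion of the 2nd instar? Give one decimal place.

egg: 22 / (23.9 − 4.4) = 22 / 19.5 = 1.128 d.
1st instar: 41 / (23.9 − 6.2) = 41 / 17.7 = 2.316 d.
2nd instar: 37 / (23.9 − 5.2) = 37 / 18.7 = 1.979 d.
Sum = 5.423 ≈ 5.4 days.

5.4 days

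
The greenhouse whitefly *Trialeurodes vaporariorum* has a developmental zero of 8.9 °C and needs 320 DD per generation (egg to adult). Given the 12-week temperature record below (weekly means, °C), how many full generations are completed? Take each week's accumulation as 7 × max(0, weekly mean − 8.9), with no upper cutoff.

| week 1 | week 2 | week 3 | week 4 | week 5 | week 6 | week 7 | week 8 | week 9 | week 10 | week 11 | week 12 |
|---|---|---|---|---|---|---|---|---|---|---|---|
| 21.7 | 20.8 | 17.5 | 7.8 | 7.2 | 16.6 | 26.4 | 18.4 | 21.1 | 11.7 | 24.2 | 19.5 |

2 generations

Weekly DD (7 × max(0, T̄ − 8.9)): 89.6, 83.3, 60.2, 0.0, 0.0, 53.9, 122.5, 66.5, 85.4, 19.6, 107.1, 74.2.
Season total = 762.3 DD.
Complete generations = ⌊762.3 / 320⌋ = 2.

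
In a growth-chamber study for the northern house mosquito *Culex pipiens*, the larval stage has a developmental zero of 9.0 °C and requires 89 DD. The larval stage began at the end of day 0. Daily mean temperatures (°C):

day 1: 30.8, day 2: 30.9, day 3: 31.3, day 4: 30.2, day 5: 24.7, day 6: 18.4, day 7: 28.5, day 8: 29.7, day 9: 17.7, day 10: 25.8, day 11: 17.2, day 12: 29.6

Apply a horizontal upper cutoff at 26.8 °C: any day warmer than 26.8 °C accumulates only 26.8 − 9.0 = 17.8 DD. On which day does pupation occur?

Daily DD above 9.0 °C (capped at 17.8): 17.8, 17.8, 17.8, 17.8, 15.7, 9.4, 17.8, 17.8, 8.7, 16.8, 8.2, 17.8.
Cumulative: 17.8, 35.6, 53.4, 71.2, 86.9, 96.3, 114.1, 131.9, 140.6, 157.4, 165.6, 183.4.
The total first reaches 89 DD on day 6.

day 6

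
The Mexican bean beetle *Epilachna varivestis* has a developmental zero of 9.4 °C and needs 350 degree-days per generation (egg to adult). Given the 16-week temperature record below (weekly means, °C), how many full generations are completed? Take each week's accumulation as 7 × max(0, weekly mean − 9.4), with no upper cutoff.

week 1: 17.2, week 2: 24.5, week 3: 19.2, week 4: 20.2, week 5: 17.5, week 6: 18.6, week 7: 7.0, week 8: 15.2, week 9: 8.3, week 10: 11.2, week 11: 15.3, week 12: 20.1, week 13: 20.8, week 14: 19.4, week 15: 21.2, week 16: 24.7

2 generations

Weekly DD (7 × max(0, T̄ − 9.4)): 54.6, 105.7, 68.6, 75.6, 56.7, 64.4, 0.0, 40.6, 0.0, 12.6, 41.3, 74.9, 79.8, 70.0, 82.6, 107.1.
Season total = 934.5 DD.
Complete generations = ⌊934.5 / 350⌋ = 2.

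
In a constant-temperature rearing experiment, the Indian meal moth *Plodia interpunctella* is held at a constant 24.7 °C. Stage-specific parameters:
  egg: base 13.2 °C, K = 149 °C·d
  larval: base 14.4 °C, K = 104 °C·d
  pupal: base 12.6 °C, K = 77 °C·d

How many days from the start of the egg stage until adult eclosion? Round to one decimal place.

29.4 days

egg: 149 / (24.7 − 13.2) = 149 / 11.5 = 12.957 d.
larval: 104 / (24.7 − 14.4) = 104 / 10.3 = 10.097 d.
pupal: 77 / (24.7 − 12.6) = 77 / 12.1 = 6.364 d.
Sum = 29.417 ≈ 29.4 days.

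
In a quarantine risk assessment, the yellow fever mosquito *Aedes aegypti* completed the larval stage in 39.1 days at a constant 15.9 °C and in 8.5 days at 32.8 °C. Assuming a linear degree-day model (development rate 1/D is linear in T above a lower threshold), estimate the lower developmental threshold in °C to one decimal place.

11.2 °C

Linear rate model ⇒ the product D·(T − T_b) is constant across temperatures.
39.1·(15.9 − T_b) = 8.5·(32.8 − T_b)
T_b = (39.1·15.9 − 8.5·32.8) / (39.1 − 8.5) = 342.89 / 30.6 = 11.206 °C ≈ 11.2 °C.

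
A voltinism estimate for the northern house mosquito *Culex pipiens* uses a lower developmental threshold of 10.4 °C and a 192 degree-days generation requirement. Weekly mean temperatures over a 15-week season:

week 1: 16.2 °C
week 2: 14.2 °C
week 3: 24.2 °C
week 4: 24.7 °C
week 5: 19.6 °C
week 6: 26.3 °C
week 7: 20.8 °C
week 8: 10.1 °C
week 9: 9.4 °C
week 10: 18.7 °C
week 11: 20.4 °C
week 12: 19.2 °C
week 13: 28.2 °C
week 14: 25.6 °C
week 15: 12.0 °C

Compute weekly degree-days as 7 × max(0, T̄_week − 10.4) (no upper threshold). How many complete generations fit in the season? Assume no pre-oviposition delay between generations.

4 generations

Weekly DD (7 × max(0, T̄ − 10.4)): 40.6, 26.6, 96.6, 100.1, 64.4, 111.3, 72.8, 0.0, 0.0, 58.1, 70.0, 61.6, 124.6, 106.4, 11.2.
Season total = 944.3 DD.
Complete generations = ⌊944.3 / 192⌋ = 4.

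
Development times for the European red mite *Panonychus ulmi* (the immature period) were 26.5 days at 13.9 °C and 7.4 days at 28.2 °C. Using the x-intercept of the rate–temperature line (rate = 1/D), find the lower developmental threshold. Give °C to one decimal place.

8.4 °C

Under the model K = D·(T − T_b), so D₁·(T₁ − T_b) = D₂·(T₂ − T_b).
26.5·(13.9 − T_b) = 7.4·(28.2 − T_b)
T_b = (26.5·13.9 − 7.4·28.2) / (26.5 − 7.4) = 159.67 / 19.1 = 8.360 °C ≈ 8.4 °C.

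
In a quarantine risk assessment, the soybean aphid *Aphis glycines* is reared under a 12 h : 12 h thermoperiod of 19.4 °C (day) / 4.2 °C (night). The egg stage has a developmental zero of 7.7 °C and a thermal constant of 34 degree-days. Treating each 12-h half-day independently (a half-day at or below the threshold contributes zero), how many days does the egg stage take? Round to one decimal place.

5.8 days

Day half: max(0, 19.4 − 7.7) × 0.5 = 11.7 × 0.5 = 5.85 DD.
Night half: max(0, 4.2 − 7.7) × 0.5 = 0.0 × 0.5 = 0.00 DD.
Per 24 h: 5.85 DD/day.
Duration = 34 / 5.85 = 5.812 ≈ 5.8 days.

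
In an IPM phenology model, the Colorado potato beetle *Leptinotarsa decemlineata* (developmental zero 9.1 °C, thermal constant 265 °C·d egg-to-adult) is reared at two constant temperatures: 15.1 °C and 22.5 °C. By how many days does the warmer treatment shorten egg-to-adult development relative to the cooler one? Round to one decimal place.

At 15.1 °C: 265 / (15.1 − 9.1) = 265 / 6.0 = 44.167 d.
At 22.5 °C: 265 / (22.5 − 9.1) = 265 / 13.4 = 19.776 d.
Difference = |44.167 − 19.776| = 24.391 ≈ 24.4 days.

24.4 days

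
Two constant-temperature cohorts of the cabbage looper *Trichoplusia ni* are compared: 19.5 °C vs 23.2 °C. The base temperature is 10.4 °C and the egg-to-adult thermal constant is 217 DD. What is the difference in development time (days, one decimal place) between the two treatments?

6.9 days

At 19.5 °C: 217 / (19.5 − 10.4) = 217 / 9.1 = 23.846 d.
At 23.2 °C: 217 / (23.2 − 10.4) = 217 / 12.8 = 16.953 d.
Difference = |23.846 − 16.953| = 6.893 ≈ 6.9 days.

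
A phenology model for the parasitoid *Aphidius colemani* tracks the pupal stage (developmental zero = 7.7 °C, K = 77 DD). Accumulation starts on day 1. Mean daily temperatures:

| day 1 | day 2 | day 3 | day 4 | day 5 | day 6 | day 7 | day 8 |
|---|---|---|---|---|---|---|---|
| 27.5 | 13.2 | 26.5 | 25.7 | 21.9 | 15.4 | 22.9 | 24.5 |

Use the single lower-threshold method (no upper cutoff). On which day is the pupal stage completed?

day 6

Daily DD above 7.7 °C: 19.8, 5.5, 18.8, 18.0, 14.2, 7.7, 15.2, 16.8.
Cumulative: 19.8, 25.3, 44.1, 62.1, 76.3, 84.0, 99.2, 116.0.
The total first reaches 77 DD on day 6.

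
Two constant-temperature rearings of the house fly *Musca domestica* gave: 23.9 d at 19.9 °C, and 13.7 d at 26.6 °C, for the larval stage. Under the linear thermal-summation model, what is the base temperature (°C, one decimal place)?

Under the model K = D·(T − T_b), so D₁·(T₁ − T_b) = D₂·(T₂ − T_b).
23.9·(19.9 − T_b) = 13.7·(26.6 − T_b)
T_b = (23.9·19.9 − 13.7·26.6) / (23.9 − 13.7) = 111.19 / 10.2 = 10.901 °C ≈ 10.9 °C.

10.9 °C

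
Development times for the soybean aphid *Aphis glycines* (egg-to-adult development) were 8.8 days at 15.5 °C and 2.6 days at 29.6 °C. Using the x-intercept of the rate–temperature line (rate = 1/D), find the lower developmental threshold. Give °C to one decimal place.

Under the model K = D·(T − T_b), so D₁·(T₁ − T_b) = D₂·(T₂ − T_b).
8.8·(15.5 − T_b) = 2.6·(29.6 − T_b)
T_b = (8.8·15.5 − 2.6·29.6) / (8.8 − 2.6) = 59.44 / 6.2 = 9.587 °C ≈ 9.6 °C.

9.6 °C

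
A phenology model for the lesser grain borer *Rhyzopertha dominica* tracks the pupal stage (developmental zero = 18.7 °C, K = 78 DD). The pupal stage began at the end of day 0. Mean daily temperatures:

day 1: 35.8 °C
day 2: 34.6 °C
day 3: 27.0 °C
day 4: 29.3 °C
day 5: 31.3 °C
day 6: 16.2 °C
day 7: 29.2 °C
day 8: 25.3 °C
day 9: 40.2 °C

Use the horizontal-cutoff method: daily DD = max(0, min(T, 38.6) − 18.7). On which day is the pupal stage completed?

Daily DD above 18.7 °C (capped at 19.9): 17.1, 15.9, 8.3, 10.6, 12.6, 0.0, 10.5, 6.6, 19.9.
Cumulative: 17.1, 33.0, 41.3, 51.9, 64.5, 64.5, 75.0, 81.6, 101.5.
The total first reaches 78 DD on day 8.

day 8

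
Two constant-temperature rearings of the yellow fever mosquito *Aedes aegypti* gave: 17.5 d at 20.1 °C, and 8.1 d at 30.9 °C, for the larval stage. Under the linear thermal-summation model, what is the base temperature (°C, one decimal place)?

Equal thermal constants: D₁(T₁ − T_b) = D₂(T₂ − T_b).
17.5·(20.1 − T_b) = 8.1·(30.9 − T_b)
T_b = (17.5·20.1 − 8.1·30.9) / (17.5 − 8.1) = 101.46 / 9.4 = 10.794 °C ≈ 10.8 °C.

10.8 °C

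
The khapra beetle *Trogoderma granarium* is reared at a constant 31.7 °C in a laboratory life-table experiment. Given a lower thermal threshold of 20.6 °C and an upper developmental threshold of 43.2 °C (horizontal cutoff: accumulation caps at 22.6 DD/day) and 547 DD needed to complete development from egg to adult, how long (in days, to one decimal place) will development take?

49.3 days

Daily accumulation = 31.7 − 20.6 = 11.1 DD/day.
Duration = 547 / 11.1 = 49.279 ≈ 49.3 days.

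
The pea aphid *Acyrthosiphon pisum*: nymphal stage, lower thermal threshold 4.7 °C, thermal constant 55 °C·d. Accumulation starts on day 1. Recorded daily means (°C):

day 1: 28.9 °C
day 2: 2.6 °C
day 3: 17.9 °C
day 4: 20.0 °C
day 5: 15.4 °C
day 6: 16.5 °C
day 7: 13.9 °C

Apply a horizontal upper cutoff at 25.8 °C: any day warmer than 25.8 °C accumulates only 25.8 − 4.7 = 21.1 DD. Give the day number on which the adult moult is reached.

Daily DD above 4.7 °C (capped at 21.1): 21.1, 0.0, 13.2, 15.3, 10.7, 11.8, 9.2.
Cumulative: 21.1, 21.1, 34.3, 49.6, 60.3, 72.1, 81.3.
The total first reaches 55 DD on day 5.

day 5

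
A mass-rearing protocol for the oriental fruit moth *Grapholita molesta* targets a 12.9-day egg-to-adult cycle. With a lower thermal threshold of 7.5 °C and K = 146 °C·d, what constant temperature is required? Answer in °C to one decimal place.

18.8 °C

Required daily accumulation = 146 / 12.9 = 11.318 DD/day.
T = T_base + 11.318 = 7.5 + 11.318 = 18.818 ≈ 18.8 °C.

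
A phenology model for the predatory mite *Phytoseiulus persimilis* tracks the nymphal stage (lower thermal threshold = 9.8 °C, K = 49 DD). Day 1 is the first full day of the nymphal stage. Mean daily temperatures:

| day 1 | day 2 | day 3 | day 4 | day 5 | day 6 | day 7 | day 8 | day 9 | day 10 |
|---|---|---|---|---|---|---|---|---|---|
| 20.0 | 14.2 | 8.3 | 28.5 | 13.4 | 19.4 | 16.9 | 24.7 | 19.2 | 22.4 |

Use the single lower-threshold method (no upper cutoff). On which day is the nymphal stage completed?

Daily DD above 9.8 °C: 10.2, 4.4, 0.0, 18.7, 3.6, 9.6, 7.1, 14.9, 9.4, 12.6.
Cumulative: 10.2, 14.6, 14.6, 33.3, 36.9, 46.5, 53.6, 68.5, 77.9, 90.5.
The total first reaches 49 DD on day 7.

day 7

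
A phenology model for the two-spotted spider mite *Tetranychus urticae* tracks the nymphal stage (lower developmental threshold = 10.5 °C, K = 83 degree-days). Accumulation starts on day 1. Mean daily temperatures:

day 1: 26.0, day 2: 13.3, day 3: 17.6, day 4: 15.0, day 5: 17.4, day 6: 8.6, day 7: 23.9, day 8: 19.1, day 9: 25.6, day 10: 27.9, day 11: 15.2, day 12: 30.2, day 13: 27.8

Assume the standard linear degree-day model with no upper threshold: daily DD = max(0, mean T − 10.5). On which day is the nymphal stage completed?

day 10

Daily DD above 10.5 °C: 15.5, 2.8, 7.1, 4.5, 6.9, 0.0, 13.4, 8.6, 15.1, 17.4, 4.7, 19.7, 17.3.
Cumulative: 15.5, 18.3, 25.4, 29.9, 36.8, 36.8, 50.2, 58.8, 73.9, 91.3, 96.0, 115.7, 133.0.
The total first reaches 83 DD on day 10.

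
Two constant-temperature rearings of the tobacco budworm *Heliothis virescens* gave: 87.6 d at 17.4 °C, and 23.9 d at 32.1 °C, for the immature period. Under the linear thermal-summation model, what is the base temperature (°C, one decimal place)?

Under the model K = D·(T − T_b), so D₁·(T₁ − T_b) = D₂·(T₂ − T_b).
87.6·(17.4 − T_b) = 23.9·(32.1 − T_b)
T_b = (87.6·17.4 − 23.9·32.1) / (87.6 − 23.9) = 757.05 / 63.7 = 11.885 °C ≈ 11.9 °C.

11.9 °C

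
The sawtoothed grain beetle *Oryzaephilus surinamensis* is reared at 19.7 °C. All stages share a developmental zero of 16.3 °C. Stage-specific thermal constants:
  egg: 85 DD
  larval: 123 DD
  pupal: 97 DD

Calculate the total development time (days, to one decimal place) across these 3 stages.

89.7 days

Daily accumulation at 19.7 °C = 19.7 − 16.3 = 3.4 DD/day.
Total K = 85 + 123 + 97 = 305 DD.
Total duration = 305 / 3.4 = 89.706 ≈ 89.7 days.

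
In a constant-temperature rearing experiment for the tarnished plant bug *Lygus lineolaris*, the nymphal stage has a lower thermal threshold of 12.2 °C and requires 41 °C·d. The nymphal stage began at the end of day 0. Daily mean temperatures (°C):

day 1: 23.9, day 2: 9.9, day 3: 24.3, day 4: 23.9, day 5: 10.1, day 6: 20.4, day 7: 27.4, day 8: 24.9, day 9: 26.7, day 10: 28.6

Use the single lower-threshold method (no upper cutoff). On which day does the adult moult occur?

Daily DD above 12.2 °C: 11.7, 0.0, 12.1, 11.7, 0.0, 8.2, 15.2, 12.7, 14.5, 16.4.
Cumulative: 11.7, 11.7, 23.8, 35.5, 35.5, 43.7, 58.9, 71.6, 86.1, 102.5.
The total first reaches 41 DD on day 6.

day 6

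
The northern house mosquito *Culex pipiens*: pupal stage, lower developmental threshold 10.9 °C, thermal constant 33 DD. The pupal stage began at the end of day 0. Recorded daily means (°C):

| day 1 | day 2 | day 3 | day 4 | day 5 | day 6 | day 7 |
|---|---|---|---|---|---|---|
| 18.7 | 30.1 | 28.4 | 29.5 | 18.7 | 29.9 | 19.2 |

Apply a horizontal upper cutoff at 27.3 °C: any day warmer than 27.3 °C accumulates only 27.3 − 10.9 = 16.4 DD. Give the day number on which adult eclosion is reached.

Daily DD above 10.9 °C (capped at 16.4): 7.8, 16.4, 16.4, 16.4, 7.8, 16.4, 8.3.
Cumulative: 7.8, 24.2, 40.6, 57.0, 64.8, 81.2, 89.5.
The total first reaches 33 DD on day 3.

day 3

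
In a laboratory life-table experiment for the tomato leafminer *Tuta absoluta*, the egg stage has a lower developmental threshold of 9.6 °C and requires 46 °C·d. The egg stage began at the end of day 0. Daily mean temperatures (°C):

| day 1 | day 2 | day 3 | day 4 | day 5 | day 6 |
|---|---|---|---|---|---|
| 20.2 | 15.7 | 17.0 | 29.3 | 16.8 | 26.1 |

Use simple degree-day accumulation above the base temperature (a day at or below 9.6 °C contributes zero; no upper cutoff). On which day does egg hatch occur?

day 5

Daily DD above 9.6 °C: 10.6, 6.1, 7.4, 19.7, 7.2, 16.5.
Cumulative: 10.6, 16.7, 24.1, 43.8, 51.0, 67.5.
The total first reaches 46 DD on day 5.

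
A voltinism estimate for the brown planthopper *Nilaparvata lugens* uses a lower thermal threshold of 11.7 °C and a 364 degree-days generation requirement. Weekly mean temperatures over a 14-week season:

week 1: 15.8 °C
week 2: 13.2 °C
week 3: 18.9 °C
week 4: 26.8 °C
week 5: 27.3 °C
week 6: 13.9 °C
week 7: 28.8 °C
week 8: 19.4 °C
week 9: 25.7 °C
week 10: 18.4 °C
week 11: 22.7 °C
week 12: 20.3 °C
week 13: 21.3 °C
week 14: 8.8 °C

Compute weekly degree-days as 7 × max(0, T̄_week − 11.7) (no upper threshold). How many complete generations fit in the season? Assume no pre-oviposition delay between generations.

Weekly DD (7 × max(0, T̄ − 11.7)): 28.7, 10.5, 50.4, 105.7, 109.2, 15.4, 119.7, 53.9, 98.0, 46.9, 77.0, 60.2, 67.2, 0.0.
Season total = 842.8 DD.
Complete generations = ⌊842.8 / 364⌋ = 2.

2 generations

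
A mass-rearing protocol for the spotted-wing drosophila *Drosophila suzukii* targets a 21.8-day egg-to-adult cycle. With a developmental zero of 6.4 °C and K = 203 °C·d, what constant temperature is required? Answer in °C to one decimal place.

Required daily accumulation = 203 / 21.8 = 9.312 DD/day.
T = T_base + 9.312 = 6.4 + 9.312 = 15.712 ≈ 15.7 °C.

15.7 °C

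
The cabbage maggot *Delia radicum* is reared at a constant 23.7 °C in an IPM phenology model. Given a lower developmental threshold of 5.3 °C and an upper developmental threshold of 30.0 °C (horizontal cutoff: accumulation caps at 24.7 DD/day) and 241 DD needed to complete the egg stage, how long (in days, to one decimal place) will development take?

13.1 days

Daily accumulation = 23.7 − 5.3 = 18.4 DD/day.
Duration = 241 / 18.4 = 13.098 ≈ 13.1 days.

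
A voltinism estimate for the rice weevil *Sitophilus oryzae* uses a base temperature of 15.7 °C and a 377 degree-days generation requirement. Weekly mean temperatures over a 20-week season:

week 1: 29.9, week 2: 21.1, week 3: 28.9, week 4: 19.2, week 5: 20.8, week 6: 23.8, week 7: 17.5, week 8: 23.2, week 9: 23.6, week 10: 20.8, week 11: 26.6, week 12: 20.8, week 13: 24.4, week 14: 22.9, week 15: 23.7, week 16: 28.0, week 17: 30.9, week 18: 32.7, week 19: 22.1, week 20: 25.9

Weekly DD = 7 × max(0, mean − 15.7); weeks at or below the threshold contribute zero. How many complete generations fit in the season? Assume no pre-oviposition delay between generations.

3 generations

Weekly DD (7 × max(0, T̄ − 15.7)): 99.4, 37.8, 92.4, 24.5, 35.7, 56.7, 12.6, 52.5, 55.3, 35.7, 76.3, 35.7, 60.9, 50.4, 56.0, 86.1, 106.4, 119.0, 44.8, 71.4.
Season total = 1209.6 DD.
Complete generations = ⌊1209.6 / 377⌋ = 3.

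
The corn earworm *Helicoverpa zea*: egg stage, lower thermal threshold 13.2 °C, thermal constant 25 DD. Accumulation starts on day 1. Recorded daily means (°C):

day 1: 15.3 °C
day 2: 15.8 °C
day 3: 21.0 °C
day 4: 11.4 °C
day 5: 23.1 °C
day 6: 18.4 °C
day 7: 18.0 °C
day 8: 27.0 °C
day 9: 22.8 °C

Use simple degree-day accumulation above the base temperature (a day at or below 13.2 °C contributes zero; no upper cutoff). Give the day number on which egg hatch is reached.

Daily DD above 13.2 °C: 2.1, 2.6, 7.8, 0.0, 9.9, 5.2, 4.8, 13.8, 9.6.
Cumulative: 2.1, 4.7, 12.5, 12.5, 22.4, 27.6, 32.4, 46.2, 55.8.
The total first reaches 25 DD on day 6.

day 6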